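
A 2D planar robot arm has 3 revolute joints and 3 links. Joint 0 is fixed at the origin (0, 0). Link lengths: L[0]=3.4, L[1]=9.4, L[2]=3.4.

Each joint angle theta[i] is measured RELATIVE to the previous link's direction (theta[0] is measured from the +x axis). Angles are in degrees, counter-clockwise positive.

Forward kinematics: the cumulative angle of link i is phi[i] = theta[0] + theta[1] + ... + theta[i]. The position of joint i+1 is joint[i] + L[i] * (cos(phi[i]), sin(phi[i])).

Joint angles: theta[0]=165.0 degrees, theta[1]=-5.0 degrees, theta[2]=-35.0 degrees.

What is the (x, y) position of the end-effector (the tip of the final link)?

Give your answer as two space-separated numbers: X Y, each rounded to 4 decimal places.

Answer: -14.0674 6.8801

Derivation:
joint[0] = (0.0000, 0.0000)  (base)
link 0: phi[0] = 165 = 165 deg
  cos(165 deg) = -0.9659, sin(165 deg) = 0.2588
  joint[1] = (0.0000, 0.0000) + 3.4 * (-0.9659, 0.2588) = (0.0000 + -3.2841, 0.0000 + 0.8800) = (-3.2841, 0.8800)
link 1: phi[1] = 165 + -5 = 160 deg
  cos(160 deg) = -0.9397, sin(160 deg) = 0.3420
  joint[2] = (-3.2841, 0.8800) + 9.4 * (-0.9397, 0.3420) = (-3.2841 + -8.8331, 0.8800 + 3.2150) = (-12.1173, 4.0950)
link 2: phi[2] = 165 + -5 + -35 = 125 deg
  cos(125 deg) = -0.5736, sin(125 deg) = 0.8192
  joint[3] = (-12.1173, 4.0950) + 3.4 * (-0.5736, 0.8192) = (-12.1173 + -1.9502, 4.0950 + 2.7851) = (-14.0674, 6.8801)
End effector: (-14.0674, 6.8801)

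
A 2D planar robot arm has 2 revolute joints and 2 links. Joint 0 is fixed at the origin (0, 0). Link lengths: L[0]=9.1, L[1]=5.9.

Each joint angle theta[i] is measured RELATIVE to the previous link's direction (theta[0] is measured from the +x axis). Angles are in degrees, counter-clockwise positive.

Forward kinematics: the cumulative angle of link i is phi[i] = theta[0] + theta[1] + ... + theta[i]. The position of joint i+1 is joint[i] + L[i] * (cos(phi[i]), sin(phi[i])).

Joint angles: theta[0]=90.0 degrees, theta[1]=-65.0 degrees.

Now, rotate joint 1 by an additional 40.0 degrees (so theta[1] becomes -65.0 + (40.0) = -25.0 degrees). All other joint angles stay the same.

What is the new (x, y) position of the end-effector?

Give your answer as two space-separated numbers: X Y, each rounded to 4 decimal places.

joint[0] = (0.0000, 0.0000)  (base)
link 0: phi[0] = 90 = 90 deg
  cos(90 deg) = 0.0000, sin(90 deg) = 1.0000
  joint[1] = (0.0000, 0.0000) + 9.1 * (0.0000, 1.0000) = (0.0000 + 0.0000, 0.0000 + 9.1000) = (0.0000, 9.1000)
link 1: phi[1] = 90 + -25 = 65 deg
  cos(65 deg) = 0.4226, sin(65 deg) = 0.9063
  joint[2] = (0.0000, 9.1000) + 5.9 * (0.4226, 0.9063) = (0.0000 + 2.4934, 9.1000 + 5.3472) = (2.4934, 14.4472)
End effector: (2.4934, 14.4472)

Answer: 2.4934 14.4472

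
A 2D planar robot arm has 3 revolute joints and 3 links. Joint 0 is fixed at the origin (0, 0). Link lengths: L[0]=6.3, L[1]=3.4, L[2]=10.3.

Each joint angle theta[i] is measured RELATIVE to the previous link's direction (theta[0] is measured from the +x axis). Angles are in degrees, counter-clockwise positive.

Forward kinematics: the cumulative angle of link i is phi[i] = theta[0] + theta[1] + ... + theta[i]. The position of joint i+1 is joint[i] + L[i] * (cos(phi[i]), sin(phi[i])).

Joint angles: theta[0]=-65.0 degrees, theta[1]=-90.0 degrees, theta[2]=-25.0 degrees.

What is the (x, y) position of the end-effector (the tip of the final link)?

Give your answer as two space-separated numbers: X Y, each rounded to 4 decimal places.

joint[0] = (0.0000, 0.0000)  (base)
link 0: phi[0] = -65 = -65 deg
  cos(-65 deg) = 0.4226, sin(-65 deg) = -0.9063
  joint[1] = (0.0000, 0.0000) + 6.3 * (0.4226, -0.9063) = (0.0000 + 2.6625, 0.0000 + -5.7097) = (2.6625, -5.7097)
link 1: phi[1] = -65 + -90 = -155 deg
  cos(-155 deg) = -0.9063, sin(-155 deg) = -0.4226
  joint[2] = (2.6625, -5.7097) + 3.4 * (-0.9063, -0.4226) = (2.6625 + -3.0814, -5.7097 + -1.4369) = (-0.4190, -7.1466)
link 2: phi[2] = -65 + -90 + -25 = -180 deg
  cos(-180 deg) = -1.0000, sin(-180 deg) = -0.0000
  joint[3] = (-0.4190, -7.1466) + 10.3 * (-1.0000, -0.0000) = (-0.4190 + -10.3000, -7.1466 + -0.0000) = (-10.7190, -7.1466)
End effector: (-10.7190, -7.1466)

Answer: -10.7190 -7.1466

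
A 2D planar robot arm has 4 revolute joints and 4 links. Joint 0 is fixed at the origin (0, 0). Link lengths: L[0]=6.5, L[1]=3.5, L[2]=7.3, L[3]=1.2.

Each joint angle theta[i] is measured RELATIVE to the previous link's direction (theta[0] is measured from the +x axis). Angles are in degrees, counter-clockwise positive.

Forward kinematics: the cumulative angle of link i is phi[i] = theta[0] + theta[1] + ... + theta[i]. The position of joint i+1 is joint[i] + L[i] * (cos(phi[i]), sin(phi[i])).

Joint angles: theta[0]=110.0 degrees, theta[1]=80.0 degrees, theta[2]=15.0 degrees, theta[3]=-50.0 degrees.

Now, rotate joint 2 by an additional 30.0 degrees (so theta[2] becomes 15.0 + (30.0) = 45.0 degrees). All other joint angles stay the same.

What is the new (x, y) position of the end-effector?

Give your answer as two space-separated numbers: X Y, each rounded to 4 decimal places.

joint[0] = (0.0000, 0.0000)  (base)
link 0: phi[0] = 110 = 110 deg
  cos(110 deg) = -0.3420, sin(110 deg) = 0.9397
  joint[1] = (0.0000, 0.0000) + 6.5 * (-0.3420, 0.9397) = (0.0000 + -2.2231, 0.0000 + 6.1080) = (-2.2231, 6.1080)
link 1: phi[1] = 110 + 80 = 190 deg
  cos(190 deg) = -0.9848, sin(190 deg) = -0.1736
  joint[2] = (-2.2231, 6.1080) + 3.5 * (-0.9848, -0.1736) = (-2.2231 + -3.4468, 6.1080 + -0.6078) = (-5.6700, 5.5002)
link 2: phi[2] = 110 + 80 + 45 = 235 deg
  cos(235 deg) = -0.5736, sin(235 deg) = -0.8192
  joint[3] = (-5.6700, 5.5002) + 7.3 * (-0.5736, -0.8192) = (-5.6700 + -4.1871, 5.5002 + -5.9798) = (-9.8571, -0.4796)
link 3: phi[3] = 110 + 80 + 45 + -50 = 185 deg
  cos(185 deg) = -0.9962, sin(185 deg) = -0.0872
  joint[4] = (-9.8571, -0.4796) + 1.2 * (-0.9962, -0.0872) = (-9.8571 + -1.1954, -0.4796 + -0.1046) = (-11.0525, -0.5842)
End effector: (-11.0525, -0.5842)

Answer: -11.0525 -0.5842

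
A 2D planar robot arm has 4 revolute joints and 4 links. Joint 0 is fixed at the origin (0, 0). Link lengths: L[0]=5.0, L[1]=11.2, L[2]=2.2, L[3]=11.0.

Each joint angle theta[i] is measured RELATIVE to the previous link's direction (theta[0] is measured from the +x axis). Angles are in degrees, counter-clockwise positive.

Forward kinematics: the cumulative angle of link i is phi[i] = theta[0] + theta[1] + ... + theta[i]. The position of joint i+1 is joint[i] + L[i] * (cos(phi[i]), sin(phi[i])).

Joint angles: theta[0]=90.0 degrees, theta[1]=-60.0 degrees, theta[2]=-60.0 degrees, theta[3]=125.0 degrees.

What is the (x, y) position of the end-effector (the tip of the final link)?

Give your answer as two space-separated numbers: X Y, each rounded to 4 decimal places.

joint[0] = (0.0000, 0.0000)  (base)
link 0: phi[0] = 90 = 90 deg
  cos(90 deg) = 0.0000, sin(90 deg) = 1.0000
  joint[1] = (0.0000, 0.0000) + 5 * (0.0000, 1.0000) = (0.0000 + 0.0000, 0.0000 + 5.0000) = (0.0000, 5.0000)
link 1: phi[1] = 90 + -60 = 30 deg
  cos(30 deg) = 0.8660, sin(30 deg) = 0.5000
  joint[2] = (0.0000, 5.0000) + 11.2 * (0.8660, 0.5000) = (0.0000 + 9.6995, 5.0000 + 5.6000) = (9.6995, 10.6000)
link 2: phi[2] = 90 + -60 + -60 = -30 deg
  cos(-30 deg) = 0.8660, sin(-30 deg) = -0.5000
  joint[3] = (9.6995, 10.6000) + 2.2 * (0.8660, -0.5000) = (9.6995 + 1.9053, 10.6000 + -1.1000) = (11.6047, 9.5000)
link 3: phi[3] = 90 + -60 + -60 + 125 = 95 deg
  cos(95 deg) = -0.0872, sin(95 deg) = 0.9962
  joint[4] = (11.6047, 9.5000) + 11 * (-0.0872, 0.9962) = (11.6047 + -0.9587, 9.5000 + 10.9581) = (10.6460, 20.4581)
End effector: (10.6460, 20.4581)

Answer: 10.6460 20.4581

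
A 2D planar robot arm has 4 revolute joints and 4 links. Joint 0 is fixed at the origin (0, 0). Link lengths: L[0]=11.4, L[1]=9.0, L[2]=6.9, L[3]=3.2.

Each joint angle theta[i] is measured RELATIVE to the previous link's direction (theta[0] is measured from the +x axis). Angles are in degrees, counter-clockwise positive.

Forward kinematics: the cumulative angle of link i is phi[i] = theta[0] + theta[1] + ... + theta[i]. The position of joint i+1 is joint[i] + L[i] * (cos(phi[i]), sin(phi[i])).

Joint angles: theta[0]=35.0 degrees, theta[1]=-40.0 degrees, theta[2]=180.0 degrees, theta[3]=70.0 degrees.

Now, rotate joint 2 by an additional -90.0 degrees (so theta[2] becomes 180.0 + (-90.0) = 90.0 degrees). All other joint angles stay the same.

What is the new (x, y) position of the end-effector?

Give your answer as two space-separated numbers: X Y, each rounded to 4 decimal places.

joint[0] = (0.0000, 0.0000)  (base)
link 0: phi[0] = 35 = 35 deg
  cos(35 deg) = 0.8192, sin(35 deg) = 0.5736
  joint[1] = (0.0000, 0.0000) + 11.4 * (0.8192, 0.5736) = (0.0000 + 9.3383, 0.0000 + 6.5388) = (9.3383, 6.5388)
link 1: phi[1] = 35 + -40 = -5 deg
  cos(-5 deg) = 0.9962, sin(-5 deg) = -0.0872
  joint[2] = (9.3383, 6.5388) + 9 * (0.9962, -0.0872) = (9.3383 + 8.9658, 6.5388 + -0.7844) = (18.3041, 5.7544)
link 2: phi[2] = 35 + -40 + 90 = 85 deg
  cos(85 deg) = 0.0872, sin(85 deg) = 0.9962
  joint[3] = (18.3041, 5.7544) + 6.9 * (0.0872, 0.9962) = (18.3041 + 0.6014, 5.7544 + 6.8737) = (18.9055, 12.6281)
link 3: phi[3] = 35 + -40 + 90 + 70 = 155 deg
  cos(155 deg) = -0.9063, sin(155 deg) = 0.4226
  joint[4] = (18.9055, 12.6281) + 3.2 * (-0.9063, 0.4226) = (18.9055 + -2.9002, 12.6281 + 1.3524) = (16.0053, 13.9805)
End effector: (16.0053, 13.9805)

Answer: 16.0053 13.9805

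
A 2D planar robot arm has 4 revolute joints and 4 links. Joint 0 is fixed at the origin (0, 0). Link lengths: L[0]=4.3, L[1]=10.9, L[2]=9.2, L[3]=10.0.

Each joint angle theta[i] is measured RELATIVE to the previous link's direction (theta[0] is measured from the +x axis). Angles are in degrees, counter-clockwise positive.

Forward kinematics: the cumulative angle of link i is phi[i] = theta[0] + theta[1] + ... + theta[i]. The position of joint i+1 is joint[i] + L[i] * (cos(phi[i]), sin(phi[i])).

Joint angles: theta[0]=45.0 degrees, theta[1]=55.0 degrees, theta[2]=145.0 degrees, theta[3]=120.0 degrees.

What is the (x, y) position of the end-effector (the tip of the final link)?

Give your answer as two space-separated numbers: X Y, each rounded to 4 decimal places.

Answer: 7.2217 6.3085

Derivation:
joint[0] = (0.0000, 0.0000)  (base)
link 0: phi[0] = 45 = 45 deg
  cos(45 deg) = 0.7071, sin(45 deg) = 0.7071
  joint[1] = (0.0000, 0.0000) + 4.3 * (0.7071, 0.7071) = (0.0000 + 3.0406, 0.0000 + 3.0406) = (3.0406, 3.0406)
link 1: phi[1] = 45 + 55 = 100 deg
  cos(100 deg) = -0.1736, sin(100 deg) = 0.9848
  joint[2] = (3.0406, 3.0406) + 10.9 * (-0.1736, 0.9848) = (3.0406 + -1.8928, 3.0406 + 10.7344) = (1.1478, 13.7750)
link 2: phi[2] = 45 + 55 + 145 = 245 deg
  cos(245 deg) = -0.4226, sin(245 deg) = -0.9063
  joint[3] = (1.1478, 13.7750) + 9.2 * (-0.4226, -0.9063) = (1.1478 + -3.8881, 13.7750 + -8.3380) = (-2.7403, 5.4369)
link 3: phi[3] = 45 + 55 + 145 + 120 = 365 deg
  cos(365 deg) = 0.9962, sin(365 deg) = 0.0872
  joint[4] = (-2.7403, 5.4369) + 10 * (0.9962, 0.0872) = (-2.7403 + 9.9619, 5.4369 + 0.8716) = (7.2217, 6.3085)
End effector: (7.2217, 6.3085)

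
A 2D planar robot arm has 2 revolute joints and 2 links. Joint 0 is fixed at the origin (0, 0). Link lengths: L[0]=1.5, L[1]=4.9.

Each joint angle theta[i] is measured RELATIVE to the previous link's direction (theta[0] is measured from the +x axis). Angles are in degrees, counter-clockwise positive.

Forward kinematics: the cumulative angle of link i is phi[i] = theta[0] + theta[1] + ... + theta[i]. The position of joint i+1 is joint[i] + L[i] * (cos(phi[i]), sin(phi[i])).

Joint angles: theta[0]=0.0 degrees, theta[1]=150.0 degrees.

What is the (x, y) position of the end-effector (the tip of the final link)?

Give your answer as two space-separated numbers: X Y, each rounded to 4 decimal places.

Answer: -2.7435 2.4500

Derivation:
joint[0] = (0.0000, 0.0000)  (base)
link 0: phi[0] = 0 = 0 deg
  cos(0 deg) = 1.0000, sin(0 deg) = 0.0000
  joint[1] = (0.0000, 0.0000) + 1.5 * (1.0000, 0.0000) = (0.0000 + 1.5000, 0.0000 + 0.0000) = (1.5000, 0.0000)
link 1: phi[1] = 0 + 150 = 150 deg
  cos(150 deg) = -0.8660, sin(150 deg) = 0.5000
  joint[2] = (1.5000, 0.0000) + 4.9 * (-0.8660, 0.5000) = (1.5000 + -4.2435, 0.0000 + 2.4500) = (-2.7435, 2.4500)
End effector: (-2.7435, 2.4500)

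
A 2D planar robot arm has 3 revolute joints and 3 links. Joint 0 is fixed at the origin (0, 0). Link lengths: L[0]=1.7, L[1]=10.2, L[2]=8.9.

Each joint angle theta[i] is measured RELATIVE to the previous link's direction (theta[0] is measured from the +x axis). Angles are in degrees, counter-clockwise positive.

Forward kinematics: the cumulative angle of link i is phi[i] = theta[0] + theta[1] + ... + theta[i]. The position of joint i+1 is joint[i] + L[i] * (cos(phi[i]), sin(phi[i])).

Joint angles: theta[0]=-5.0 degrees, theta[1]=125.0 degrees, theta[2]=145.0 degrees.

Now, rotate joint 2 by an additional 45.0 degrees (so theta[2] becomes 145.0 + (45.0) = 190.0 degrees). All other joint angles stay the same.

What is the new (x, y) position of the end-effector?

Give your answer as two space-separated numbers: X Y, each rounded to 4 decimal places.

Answer: 2.3143 1.8675

Derivation:
joint[0] = (0.0000, 0.0000)  (base)
link 0: phi[0] = -5 = -5 deg
  cos(-5 deg) = 0.9962, sin(-5 deg) = -0.0872
  joint[1] = (0.0000, 0.0000) + 1.7 * (0.9962, -0.0872) = (0.0000 + 1.6935, 0.0000 + -0.1482) = (1.6935, -0.1482)
link 1: phi[1] = -5 + 125 = 120 deg
  cos(120 deg) = -0.5000, sin(120 deg) = 0.8660
  joint[2] = (1.6935, -0.1482) + 10.2 * (-0.5000, 0.8660) = (1.6935 + -5.1000, -0.1482 + 8.8335) = (-3.4065, 8.6853)
link 2: phi[2] = -5 + 125 + 190 = 310 deg
  cos(310 deg) = 0.6428, sin(310 deg) = -0.7660
  joint[3] = (-3.4065, 8.6853) + 8.9 * (0.6428, -0.7660) = (-3.4065 + 5.7208, 8.6853 + -6.8178) = (2.3143, 1.8675)
End effector: (2.3143, 1.8675)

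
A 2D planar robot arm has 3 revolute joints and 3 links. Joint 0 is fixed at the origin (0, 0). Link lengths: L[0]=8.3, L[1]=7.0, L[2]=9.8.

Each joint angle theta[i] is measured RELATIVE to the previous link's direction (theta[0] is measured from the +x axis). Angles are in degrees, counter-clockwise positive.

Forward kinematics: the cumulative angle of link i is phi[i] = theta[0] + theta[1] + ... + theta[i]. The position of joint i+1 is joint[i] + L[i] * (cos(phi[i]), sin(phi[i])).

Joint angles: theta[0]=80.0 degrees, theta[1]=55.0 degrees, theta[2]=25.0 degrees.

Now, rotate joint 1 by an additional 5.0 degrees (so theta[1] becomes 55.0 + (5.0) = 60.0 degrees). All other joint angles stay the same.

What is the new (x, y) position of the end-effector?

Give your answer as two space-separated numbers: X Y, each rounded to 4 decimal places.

joint[0] = (0.0000, 0.0000)  (base)
link 0: phi[0] = 80 = 80 deg
  cos(80 deg) = 0.1736, sin(80 deg) = 0.9848
  joint[1] = (0.0000, 0.0000) + 8.3 * (0.1736, 0.9848) = (0.0000 + 1.4413, 0.0000 + 8.1739) = (1.4413, 8.1739)
link 1: phi[1] = 80 + 60 = 140 deg
  cos(140 deg) = -0.7660, sin(140 deg) = 0.6428
  joint[2] = (1.4413, 8.1739) + 7 * (-0.7660, 0.6428) = (1.4413 + -5.3623, 8.1739 + 4.4995) = (-3.9210, 12.6734)
link 2: phi[2] = 80 + 60 + 25 = 165 deg
  cos(165 deg) = -0.9659, sin(165 deg) = 0.2588
  joint[3] = (-3.9210, 12.6734) + 9.8 * (-0.9659, 0.2588) = (-3.9210 + -9.4661, 12.6734 + 2.5364) = (-13.3871, 15.2098)
End effector: (-13.3871, 15.2098)

Answer: -13.3871 15.2098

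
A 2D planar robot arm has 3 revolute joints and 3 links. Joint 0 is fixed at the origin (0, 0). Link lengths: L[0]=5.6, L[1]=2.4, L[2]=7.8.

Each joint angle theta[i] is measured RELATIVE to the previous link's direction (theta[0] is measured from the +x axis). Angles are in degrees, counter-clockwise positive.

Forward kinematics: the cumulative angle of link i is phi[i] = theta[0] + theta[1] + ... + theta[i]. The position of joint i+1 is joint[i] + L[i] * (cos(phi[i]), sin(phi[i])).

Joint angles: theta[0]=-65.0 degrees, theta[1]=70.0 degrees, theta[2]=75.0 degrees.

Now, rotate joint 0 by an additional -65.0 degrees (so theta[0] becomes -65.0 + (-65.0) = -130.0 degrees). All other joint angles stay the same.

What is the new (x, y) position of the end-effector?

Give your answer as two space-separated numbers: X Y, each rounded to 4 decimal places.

Answer: 5.1346 -4.3495

Derivation:
joint[0] = (0.0000, 0.0000)  (base)
link 0: phi[0] = -130 = -130 deg
  cos(-130 deg) = -0.6428, sin(-130 deg) = -0.7660
  joint[1] = (0.0000, 0.0000) + 5.6 * (-0.6428, -0.7660) = (0.0000 + -3.5996, 0.0000 + -4.2898) = (-3.5996, -4.2898)
link 1: phi[1] = -130 + 70 = -60 deg
  cos(-60 deg) = 0.5000, sin(-60 deg) = -0.8660
  joint[2] = (-3.5996, -4.2898) + 2.4 * (0.5000, -0.8660) = (-3.5996 + 1.2000, -4.2898 + -2.0785) = (-2.3996, -6.3683)
link 2: phi[2] = -130 + 70 + 75 = 15 deg
  cos(15 deg) = 0.9659, sin(15 deg) = 0.2588
  joint[3] = (-2.3996, -6.3683) + 7.8 * (0.9659, 0.2588) = (-2.3996 + 7.5342, -6.3683 + 2.0188) = (5.1346, -4.3495)
End effector: (5.1346, -4.3495)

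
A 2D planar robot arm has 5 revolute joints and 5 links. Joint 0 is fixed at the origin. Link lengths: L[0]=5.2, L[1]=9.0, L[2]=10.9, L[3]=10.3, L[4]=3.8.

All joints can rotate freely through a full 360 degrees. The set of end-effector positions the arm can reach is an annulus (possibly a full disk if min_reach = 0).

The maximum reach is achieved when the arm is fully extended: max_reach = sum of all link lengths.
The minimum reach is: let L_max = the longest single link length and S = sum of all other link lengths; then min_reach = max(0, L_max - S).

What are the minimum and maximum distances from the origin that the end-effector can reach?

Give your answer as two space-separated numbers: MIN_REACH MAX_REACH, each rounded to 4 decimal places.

Link lengths: [5.2, 9.0, 10.9, 10.3, 3.8]
max_reach = 5.2 + 9 + 10.9 + 10.3 + 3.8 = 39.2
L_max = max([5.2, 9.0, 10.9, 10.3, 3.8]) = 10.9
S (sum of others) = 39.2 - 10.9 = 28.3
min_reach = max(0, 10.9 - 28.3) = max(0, -17.4) = 0

Answer: 0.0000 39.2000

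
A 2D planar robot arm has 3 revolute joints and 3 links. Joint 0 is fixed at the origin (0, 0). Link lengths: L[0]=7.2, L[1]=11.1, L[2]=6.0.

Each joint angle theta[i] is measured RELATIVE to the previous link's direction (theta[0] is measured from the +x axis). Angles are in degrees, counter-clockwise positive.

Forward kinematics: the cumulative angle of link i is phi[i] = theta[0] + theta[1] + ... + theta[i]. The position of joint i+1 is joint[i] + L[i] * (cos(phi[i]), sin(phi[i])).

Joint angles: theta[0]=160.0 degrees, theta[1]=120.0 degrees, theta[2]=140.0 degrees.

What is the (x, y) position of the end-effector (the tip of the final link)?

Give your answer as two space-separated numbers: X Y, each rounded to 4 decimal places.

Answer: -1.8383 -3.2727

Derivation:
joint[0] = (0.0000, 0.0000)  (base)
link 0: phi[0] = 160 = 160 deg
  cos(160 deg) = -0.9397, sin(160 deg) = 0.3420
  joint[1] = (0.0000, 0.0000) + 7.2 * (-0.9397, 0.3420) = (0.0000 + -6.7658, 0.0000 + 2.4625) = (-6.7658, 2.4625)
link 1: phi[1] = 160 + 120 = 280 deg
  cos(280 deg) = 0.1736, sin(280 deg) = -0.9848
  joint[2] = (-6.7658, 2.4625) + 11.1 * (0.1736, -0.9848) = (-6.7658 + 1.9275, 2.4625 + -10.9314) = (-4.8383, -8.4688)
link 2: phi[2] = 160 + 120 + 140 = 420 deg
  cos(420 deg) = 0.5000, sin(420 deg) = 0.8660
  joint[3] = (-4.8383, -8.4688) + 6 * (0.5000, 0.8660) = (-4.8383 + 3.0000, -8.4688 + 5.1962) = (-1.8383, -3.2727)
End effector: (-1.8383, -3.2727)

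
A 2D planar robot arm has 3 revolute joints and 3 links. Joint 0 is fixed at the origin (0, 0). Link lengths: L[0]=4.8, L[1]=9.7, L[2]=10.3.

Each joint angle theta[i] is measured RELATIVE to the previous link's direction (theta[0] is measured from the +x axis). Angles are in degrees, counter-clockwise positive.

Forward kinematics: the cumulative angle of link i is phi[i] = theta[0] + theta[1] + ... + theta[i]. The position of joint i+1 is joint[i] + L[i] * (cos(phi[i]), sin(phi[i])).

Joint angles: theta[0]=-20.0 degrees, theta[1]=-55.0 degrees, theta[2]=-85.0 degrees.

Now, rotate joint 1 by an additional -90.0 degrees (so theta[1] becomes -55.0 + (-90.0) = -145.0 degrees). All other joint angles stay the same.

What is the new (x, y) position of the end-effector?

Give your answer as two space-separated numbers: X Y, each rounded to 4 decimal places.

joint[0] = (0.0000, 0.0000)  (base)
link 0: phi[0] = -20 = -20 deg
  cos(-20 deg) = 0.9397, sin(-20 deg) = -0.3420
  joint[1] = (0.0000, 0.0000) + 4.8 * (0.9397, -0.3420) = (0.0000 + 4.5105, 0.0000 + -1.6417) = (4.5105, -1.6417)
link 1: phi[1] = -20 + -145 = -165 deg
  cos(-165 deg) = -0.9659, sin(-165 deg) = -0.2588
  joint[2] = (4.5105, -1.6417) + 9.7 * (-0.9659, -0.2588) = (4.5105 + -9.3695, -1.6417 + -2.5105) = (-4.8590, -4.1522)
link 2: phi[2] = -20 + -145 + -85 = -250 deg
  cos(-250 deg) = -0.3420, sin(-250 deg) = 0.9397
  joint[3] = (-4.8590, -4.1522) + 10.3 * (-0.3420, 0.9397) = (-4.8590 + -3.5228, -4.1522 + 9.6788) = (-8.3818, 5.5266)
End effector: (-8.3818, 5.5266)

Answer: -8.3818 5.5266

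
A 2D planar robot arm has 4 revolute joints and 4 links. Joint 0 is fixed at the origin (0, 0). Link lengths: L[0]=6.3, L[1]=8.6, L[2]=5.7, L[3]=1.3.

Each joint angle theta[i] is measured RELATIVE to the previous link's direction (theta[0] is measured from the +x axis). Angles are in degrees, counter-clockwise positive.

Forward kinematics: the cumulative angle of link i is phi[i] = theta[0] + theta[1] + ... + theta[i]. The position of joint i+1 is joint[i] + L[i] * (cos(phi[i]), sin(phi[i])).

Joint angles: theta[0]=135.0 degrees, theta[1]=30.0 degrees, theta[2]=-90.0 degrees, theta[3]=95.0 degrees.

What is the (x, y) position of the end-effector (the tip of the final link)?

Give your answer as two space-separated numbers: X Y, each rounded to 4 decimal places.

joint[0] = (0.0000, 0.0000)  (base)
link 0: phi[0] = 135 = 135 deg
  cos(135 deg) = -0.7071, sin(135 deg) = 0.7071
  joint[1] = (0.0000, 0.0000) + 6.3 * (-0.7071, 0.7071) = (0.0000 + -4.4548, 0.0000 + 4.4548) = (-4.4548, 4.4548)
link 1: phi[1] = 135 + 30 = 165 deg
  cos(165 deg) = -0.9659, sin(165 deg) = 0.2588
  joint[2] = (-4.4548, 4.4548) + 8.6 * (-0.9659, 0.2588) = (-4.4548 + -8.3070, 4.4548 + 2.2258) = (-12.7617, 6.6806)
link 2: phi[2] = 135 + 30 + -90 = 75 deg
  cos(75 deg) = 0.2588, sin(75 deg) = 0.9659
  joint[3] = (-12.7617, 6.6806) + 5.7 * (0.2588, 0.9659) = (-12.7617 + 1.4753, 6.6806 + 5.5058) = (-11.2865, 12.1864)
link 3: phi[3] = 135 + 30 + -90 + 95 = 170 deg
  cos(170 deg) = -0.9848, sin(170 deg) = 0.1736
  joint[4] = (-11.2865, 12.1864) + 1.3 * (-0.9848, 0.1736) = (-11.2865 + -1.2803, 12.1864 + 0.2257) = (-12.5667, 12.4121)
End effector: (-12.5667, 12.4121)

Answer: -12.5667 12.4121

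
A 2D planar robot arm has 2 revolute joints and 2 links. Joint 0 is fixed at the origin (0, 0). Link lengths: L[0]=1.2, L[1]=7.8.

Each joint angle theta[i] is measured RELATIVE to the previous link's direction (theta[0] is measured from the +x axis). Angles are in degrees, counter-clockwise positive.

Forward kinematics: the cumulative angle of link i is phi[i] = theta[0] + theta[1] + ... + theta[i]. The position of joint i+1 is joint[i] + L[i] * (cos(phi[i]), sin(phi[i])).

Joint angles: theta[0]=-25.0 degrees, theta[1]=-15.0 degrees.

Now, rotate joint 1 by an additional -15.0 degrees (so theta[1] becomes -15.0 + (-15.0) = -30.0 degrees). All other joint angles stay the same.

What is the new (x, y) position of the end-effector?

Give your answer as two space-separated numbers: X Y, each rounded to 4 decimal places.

Answer: 5.5615 -6.8965

Derivation:
joint[0] = (0.0000, 0.0000)  (base)
link 0: phi[0] = -25 = -25 deg
  cos(-25 deg) = 0.9063, sin(-25 deg) = -0.4226
  joint[1] = (0.0000, 0.0000) + 1.2 * (0.9063, -0.4226) = (0.0000 + 1.0876, 0.0000 + -0.5071) = (1.0876, -0.5071)
link 1: phi[1] = -25 + -30 = -55 deg
  cos(-55 deg) = 0.5736, sin(-55 deg) = -0.8192
  joint[2] = (1.0876, -0.5071) + 7.8 * (0.5736, -0.8192) = (1.0876 + 4.4739, -0.5071 + -6.3894) = (5.5615, -6.8965)
End effector: (5.5615, -6.8965)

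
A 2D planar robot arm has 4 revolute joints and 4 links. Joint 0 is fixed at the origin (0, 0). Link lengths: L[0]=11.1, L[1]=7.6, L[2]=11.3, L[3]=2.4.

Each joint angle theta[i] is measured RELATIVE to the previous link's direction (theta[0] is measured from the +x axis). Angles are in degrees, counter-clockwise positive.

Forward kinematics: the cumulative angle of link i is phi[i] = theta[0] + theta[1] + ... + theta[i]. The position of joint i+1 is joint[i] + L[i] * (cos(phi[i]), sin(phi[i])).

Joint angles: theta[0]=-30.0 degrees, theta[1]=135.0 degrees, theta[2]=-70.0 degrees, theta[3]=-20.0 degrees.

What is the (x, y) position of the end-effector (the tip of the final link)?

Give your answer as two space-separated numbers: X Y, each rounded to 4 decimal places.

Answer: 19.2205 8.8936

Derivation:
joint[0] = (0.0000, 0.0000)  (base)
link 0: phi[0] = -30 = -30 deg
  cos(-30 deg) = 0.8660, sin(-30 deg) = -0.5000
  joint[1] = (0.0000, 0.0000) + 11.1 * (0.8660, -0.5000) = (0.0000 + 9.6129, 0.0000 + -5.5500) = (9.6129, -5.5500)
link 1: phi[1] = -30 + 135 = 105 deg
  cos(105 deg) = -0.2588, sin(105 deg) = 0.9659
  joint[2] = (9.6129, -5.5500) + 7.6 * (-0.2588, 0.9659) = (9.6129 + -1.9670, -5.5500 + 7.3410) = (7.6459, 1.7910)
link 2: phi[2] = -30 + 135 + -70 = 35 deg
  cos(35 deg) = 0.8192, sin(35 deg) = 0.5736
  joint[3] = (7.6459, 1.7910) + 11.3 * (0.8192, 0.5736) = (7.6459 + 9.2564, 1.7910 + 6.4814) = (16.9023, 8.2725)
link 3: phi[3] = -30 + 135 + -70 + -20 = 15 deg
  cos(15 deg) = 0.9659, sin(15 deg) = 0.2588
  joint[4] = (16.9023, 8.2725) + 2.4 * (0.9659, 0.2588) = (16.9023 + 2.3182, 8.2725 + 0.6212) = (19.2205, 8.8936)
End effector: (19.2205, 8.8936)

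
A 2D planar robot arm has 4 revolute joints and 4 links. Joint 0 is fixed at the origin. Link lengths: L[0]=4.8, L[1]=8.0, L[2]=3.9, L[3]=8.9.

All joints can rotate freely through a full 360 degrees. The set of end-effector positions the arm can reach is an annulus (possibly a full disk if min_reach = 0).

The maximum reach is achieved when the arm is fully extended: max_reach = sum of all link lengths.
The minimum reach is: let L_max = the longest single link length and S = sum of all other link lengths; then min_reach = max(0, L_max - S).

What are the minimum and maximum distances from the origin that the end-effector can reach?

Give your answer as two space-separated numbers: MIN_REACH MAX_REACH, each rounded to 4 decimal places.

Link lengths: [4.8, 8.0, 3.9, 8.9]
max_reach = 4.8 + 8 + 3.9 + 8.9 = 25.6
L_max = max([4.8, 8.0, 3.9, 8.9]) = 8.9
S (sum of others) = 25.6 - 8.9 = 16.7
min_reach = max(0, 8.9 - 16.7) = max(0, -7.8) = 0

Answer: 0.0000 25.6000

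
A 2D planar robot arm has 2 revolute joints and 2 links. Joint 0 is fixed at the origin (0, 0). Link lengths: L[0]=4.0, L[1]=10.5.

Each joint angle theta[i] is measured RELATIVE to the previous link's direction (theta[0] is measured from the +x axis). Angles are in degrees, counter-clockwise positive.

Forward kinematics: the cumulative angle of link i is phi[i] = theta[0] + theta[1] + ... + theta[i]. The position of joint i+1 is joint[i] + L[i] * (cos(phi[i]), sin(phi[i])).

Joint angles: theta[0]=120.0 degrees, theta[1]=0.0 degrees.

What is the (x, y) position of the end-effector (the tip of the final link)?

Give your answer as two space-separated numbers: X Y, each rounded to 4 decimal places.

Answer: -7.2500 12.5574

Derivation:
joint[0] = (0.0000, 0.0000)  (base)
link 0: phi[0] = 120 = 120 deg
  cos(120 deg) = -0.5000, sin(120 deg) = 0.8660
  joint[1] = (0.0000, 0.0000) + 4 * (-0.5000, 0.8660) = (0.0000 + -2.0000, 0.0000 + 3.4641) = (-2.0000, 3.4641)
link 1: phi[1] = 120 + 0 = 120 deg
  cos(120 deg) = -0.5000, sin(120 deg) = 0.8660
  joint[2] = (-2.0000, 3.4641) + 10.5 * (-0.5000, 0.8660) = (-2.0000 + -5.2500, 3.4641 + 9.0933) = (-7.2500, 12.5574)
End effector: (-7.2500, 12.5574)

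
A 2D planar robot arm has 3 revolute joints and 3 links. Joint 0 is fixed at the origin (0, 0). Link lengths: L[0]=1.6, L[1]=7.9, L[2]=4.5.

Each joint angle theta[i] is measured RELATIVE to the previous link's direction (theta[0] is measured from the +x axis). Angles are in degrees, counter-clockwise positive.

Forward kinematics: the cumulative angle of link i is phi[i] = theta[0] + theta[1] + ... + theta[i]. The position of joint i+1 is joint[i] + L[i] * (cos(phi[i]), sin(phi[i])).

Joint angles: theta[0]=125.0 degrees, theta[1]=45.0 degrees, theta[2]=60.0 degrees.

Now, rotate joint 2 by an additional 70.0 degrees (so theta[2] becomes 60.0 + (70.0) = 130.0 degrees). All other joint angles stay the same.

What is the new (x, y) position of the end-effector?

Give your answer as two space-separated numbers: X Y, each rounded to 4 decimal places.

Answer: -6.4477 -1.2147

Derivation:
joint[0] = (0.0000, 0.0000)  (base)
link 0: phi[0] = 125 = 125 deg
  cos(125 deg) = -0.5736, sin(125 deg) = 0.8192
  joint[1] = (0.0000, 0.0000) + 1.6 * (-0.5736, 0.8192) = (0.0000 + -0.9177, 0.0000 + 1.3106) = (-0.9177, 1.3106)
link 1: phi[1] = 125 + 45 = 170 deg
  cos(170 deg) = -0.9848, sin(170 deg) = 0.1736
  joint[2] = (-0.9177, 1.3106) + 7.9 * (-0.9848, 0.1736) = (-0.9177 + -7.7800, 1.3106 + 1.3718) = (-8.6977, 2.6825)
link 2: phi[2] = 125 + 45 + 130 = 300 deg
  cos(300 deg) = 0.5000, sin(300 deg) = -0.8660
  joint[3] = (-8.6977, 2.6825) + 4.5 * (0.5000, -0.8660) = (-8.6977 + 2.2500, 2.6825 + -3.8971) = (-6.4477, -1.2147)
End effector: (-6.4477, -1.2147)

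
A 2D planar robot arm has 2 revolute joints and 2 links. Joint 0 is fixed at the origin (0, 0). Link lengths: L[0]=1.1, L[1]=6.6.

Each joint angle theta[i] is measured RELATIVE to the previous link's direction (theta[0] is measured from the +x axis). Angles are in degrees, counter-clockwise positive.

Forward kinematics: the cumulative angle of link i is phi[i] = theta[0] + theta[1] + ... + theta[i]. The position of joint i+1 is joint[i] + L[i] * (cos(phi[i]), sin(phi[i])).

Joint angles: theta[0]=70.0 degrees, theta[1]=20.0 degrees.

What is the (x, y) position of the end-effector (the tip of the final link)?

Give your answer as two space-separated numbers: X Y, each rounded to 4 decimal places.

Answer: 0.3762 7.6337

Derivation:
joint[0] = (0.0000, 0.0000)  (base)
link 0: phi[0] = 70 = 70 deg
  cos(70 deg) = 0.3420, sin(70 deg) = 0.9397
  joint[1] = (0.0000, 0.0000) + 1.1 * (0.3420, 0.9397) = (0.0000 + 0.3762, 0.0000 + 1.0337) = (0.3762, 1.0337)
link 1: phi[1] = 70 + 20 = 90 deg
  cos(90 deg) = 0.0000, sin(90 deg) = 1.0000
  joint[2] = (0.3762, 1.0337) + 6.6 * (0.0000, 1.0000) = (0.3762 + 0.0000, 1.0337 + 6.6000) = (0.3762, 7.6337)
End effector: (0.3762, 7.6337)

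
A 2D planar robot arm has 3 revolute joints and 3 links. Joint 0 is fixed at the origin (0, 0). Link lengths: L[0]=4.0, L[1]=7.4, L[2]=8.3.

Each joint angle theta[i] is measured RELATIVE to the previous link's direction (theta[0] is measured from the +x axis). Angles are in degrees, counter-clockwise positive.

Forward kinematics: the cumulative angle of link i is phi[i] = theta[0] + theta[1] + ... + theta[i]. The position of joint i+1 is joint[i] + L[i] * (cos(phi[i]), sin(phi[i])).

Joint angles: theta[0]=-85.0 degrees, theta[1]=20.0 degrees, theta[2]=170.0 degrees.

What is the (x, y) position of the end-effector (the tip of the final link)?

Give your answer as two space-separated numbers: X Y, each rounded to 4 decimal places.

Answer: 1.3278 -2.6743

Derivation:
joint[0] = (0.0000, 0.0000)  (base)
link 0: phi[0] = -85 = -85 deg
  cos(-85 deg) = 0.0872, sin(-85 deg) = -0.9962
  joint[1] = (0.0000, 0.0000) + 4 * (0.0872, -0.9962) = (0.0000 + 0.3486, 0.0000 + -3.9848) = (0.3486, -3.9848)
link 1: phi[1] = -85 + 20 = -65 deg
  cos(-65 deg) = 0.4226, sin(-65 deg) = -0.9063
  joint[2] = (0.3486, -3.9848) + 7.4 * (0.4226, -0.9063) = (0.3486 + 3.1274, -3.9848 + -6.7067) = (3.4760, -10.6915)
link 2: phi[2] = -85 + 20 + 170 = 105 deg
  cos(105 deg) = -0.2588, sin(105 deg) = 0.9659
  joint[3] = (3.4760, -10.6915) + 8.3 * (-0.2588, 0.9659) = (3.4760 + -2.1482, -10.6915 + 8.0172) = (1.3278, -2.6743)
End effector: (1.3278, -2.6743)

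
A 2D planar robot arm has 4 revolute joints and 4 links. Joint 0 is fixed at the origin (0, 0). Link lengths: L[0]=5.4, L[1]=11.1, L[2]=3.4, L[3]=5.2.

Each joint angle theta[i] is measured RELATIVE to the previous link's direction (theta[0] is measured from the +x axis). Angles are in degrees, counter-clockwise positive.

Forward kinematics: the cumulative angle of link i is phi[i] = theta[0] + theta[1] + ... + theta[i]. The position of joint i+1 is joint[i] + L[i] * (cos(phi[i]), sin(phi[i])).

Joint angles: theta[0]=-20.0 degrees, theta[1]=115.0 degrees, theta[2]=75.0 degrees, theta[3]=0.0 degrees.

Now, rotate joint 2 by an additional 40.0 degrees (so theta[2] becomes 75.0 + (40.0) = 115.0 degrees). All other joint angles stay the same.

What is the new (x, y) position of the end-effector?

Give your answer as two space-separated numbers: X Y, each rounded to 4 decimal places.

Answer: -3.3409 4.9109

Derivation:
joint[0] = (0.0000, 0.0000)  (base)
link 0: phi[0] = -20 = -20 deg
  cos(-20 deg) = 0.9397, sin(-20 deg) = -0.3420
  joint[1] = (0.0000, 0.0000) + 5.4 * (0.9397, -0.3420) = (0.0000 + 5.0743, 0.0000 + -1.8469) = (5.0743, -1.8469)
link 1: phi[1] = -20 + 115 = 95 deg
  cos(95 deg) = -0.0872, sin(95 deg) = 0.9962
  joint[2] = (5.0743, -1.8469) + 11.1 * (-0.0872, 0.9962) = (5.0743 + -0.9674, -1.8469 + 11.0578) = (4.1069, 9.2109)
link 2: phi[2] = -20 + 115 + 115 = 210 deg
  cos(210 deg) = -0.8660, sin(210 deg) = -0.5000
  joint[3] = (4.1069, 9.2109) + 3.4 * (-0.8660, -0.5000) = (4.1069 + -2.9445, 9.2109 + -1.7000) = (1.1624, 7.5109)
link 3: phi[3] = -20 + 115 + 115 + 0 = 210 deg
  cos(210 deg) = -0.8660, sin(210 deg) = -0.5000
  joint[4] = (1.1624, 7.5109) + 5.2 * (-0.8660, -0.5000) = (1.1624 + -4.5033, 7.5109 + -2.6000) = (-3.3409, 4.9109)
End effector: (-3.3409, 4.9109)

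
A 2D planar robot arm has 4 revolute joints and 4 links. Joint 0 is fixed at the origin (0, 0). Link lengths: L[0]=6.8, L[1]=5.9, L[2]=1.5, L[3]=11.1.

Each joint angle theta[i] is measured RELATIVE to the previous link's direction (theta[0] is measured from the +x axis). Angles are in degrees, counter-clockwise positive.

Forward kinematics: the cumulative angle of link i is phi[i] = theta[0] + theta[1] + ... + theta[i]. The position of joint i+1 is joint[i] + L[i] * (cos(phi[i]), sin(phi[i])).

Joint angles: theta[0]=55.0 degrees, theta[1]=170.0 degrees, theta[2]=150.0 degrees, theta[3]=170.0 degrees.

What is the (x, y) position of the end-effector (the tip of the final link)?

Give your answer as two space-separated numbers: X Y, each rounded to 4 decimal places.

joint[0] = (0.0000, 0.0000)  (base)
link 0: phi[0] = 55 = 55 deg
  cos(55 deg) = 0.5736, sin(55 deg) = 0.8192
  joint[1] = (0.0000, 0.0000) + 6.8 * (0.5736, 0.8192) = (0.0000 + 3.9003, 0.0000 + 5.5702) = (3.9003, 5.5702)
link 1: phi[1] = 55 + 170 = 225 deg
  cos(225 deg) = -0.7071, sin(225 deg) = -0.7071
  joint[2] = (3.9003, 5.5702) + 5.9 * (-0.7071, -0.7071) = (3.9003 + -4.1719, 5.5702 + -4.1719) = (-0.2716, 1.3983)
link 2: phi[2] = 55 + 170 + 150 = 375 deg
  cos(375 deg) = 0.9659, sin(375 deg) = 0.2588
  joint[3] = (-0.2716, 1.3983) + 1.5 * (0.9659, 0.2588) = (-0.2716 + 1.4489, 1.3983 + 0.3882) = (1.1773, 1.7865)
link 3: phi[3] = 55 + 170 + 150 + 170 = 545 deg
  cos(545 deg) = -0.9962, sin(545 deg) = -0.0872
  joint[4] = (1.1773, 1.7865) + 11.1 * (-0.9962, -0.0872) = (1.1773 + -11.0578, 1.7865 + -0.9674) = (-9.8805, 0.8191)
End effector: (-9.8805, 0.8191)

Answer: -9.8805 0.8191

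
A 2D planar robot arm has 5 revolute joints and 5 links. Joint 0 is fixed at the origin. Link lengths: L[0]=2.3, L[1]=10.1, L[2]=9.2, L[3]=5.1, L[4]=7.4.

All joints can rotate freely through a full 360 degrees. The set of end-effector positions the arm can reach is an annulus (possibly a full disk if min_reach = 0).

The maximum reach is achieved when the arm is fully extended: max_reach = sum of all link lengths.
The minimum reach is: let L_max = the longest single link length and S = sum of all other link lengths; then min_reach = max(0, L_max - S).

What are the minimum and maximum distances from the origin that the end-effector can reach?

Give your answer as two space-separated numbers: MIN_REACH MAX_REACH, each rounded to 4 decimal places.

Link lengths: [2.3, 10.1, 9.2, 5.1, 7.4]
max_reach = 2.3 + 10.1 + 9.2 + 5.1 + 7.4 = 34.1
L_max = max([2.3, 10.1, 9.2, 5.1, 7.4]) = 10.1
S (sum of others) = 34.1 - 10.1 = 24
min_reach = max(0, 10.1 - 24) = max(0, -13.9) = 0

Answer: 0.0000 34.1000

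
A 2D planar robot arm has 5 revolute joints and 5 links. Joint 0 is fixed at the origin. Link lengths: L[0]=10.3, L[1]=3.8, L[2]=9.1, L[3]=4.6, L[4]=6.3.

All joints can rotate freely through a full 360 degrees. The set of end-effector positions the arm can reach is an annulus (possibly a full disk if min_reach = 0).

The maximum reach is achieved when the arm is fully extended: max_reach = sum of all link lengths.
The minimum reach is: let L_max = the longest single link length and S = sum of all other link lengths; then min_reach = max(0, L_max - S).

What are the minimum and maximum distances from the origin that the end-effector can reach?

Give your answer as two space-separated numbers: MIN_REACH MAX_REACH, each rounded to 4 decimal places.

Link lengths: [10.3, 3.8, 9.1, 4.6, 6.3]
max_reach = 10.3 + 3.8 + 9.1 + 4.6 + 6.3 = 34.1
L_max = max([10.3, 3.8, 9.1, 4.6, 6.3]) = 10.3
S (sum of others) = 34.1 - 10.3 = 23.8
min_reach = max(0, 10.3 - 23.8) = max(0, -13.5) = 0

Answer: 0.0000 34.1000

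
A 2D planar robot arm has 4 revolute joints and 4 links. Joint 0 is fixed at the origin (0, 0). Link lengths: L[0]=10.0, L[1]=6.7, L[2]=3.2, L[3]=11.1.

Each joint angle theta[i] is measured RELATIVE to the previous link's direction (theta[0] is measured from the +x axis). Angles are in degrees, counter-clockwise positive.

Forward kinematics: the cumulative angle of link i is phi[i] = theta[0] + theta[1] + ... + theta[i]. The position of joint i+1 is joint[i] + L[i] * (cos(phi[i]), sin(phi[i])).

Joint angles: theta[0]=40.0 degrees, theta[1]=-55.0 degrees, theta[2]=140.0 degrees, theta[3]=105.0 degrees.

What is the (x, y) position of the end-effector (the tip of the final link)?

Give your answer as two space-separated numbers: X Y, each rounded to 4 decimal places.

joint[0] = (0.0000, 0.0000)  (base)
link 0: phi[0] = 40 = 40 deg
  cos(40 deg) = 0.7660, sin(40 deg) = 0.6428
  joint[1] = (0.0000, 0.0000) + 10 * (0.7660, 0.6428) = (0.0000 + 7.6604, 0.0000 + 6.4279) = (7.6604, 6.4279)
link 1: phi[1] = 40 + -55 = -15 deg
  cos(-15 deg) = 0.9659, sin(-15 deg) = -0.2588
  joint[2] = (7.6604, 6.4279) + 6.7 * (0.9659, -0.2588) = (7.6604 + 6.4717, 6.4279 + -1.7341) = (14.1321, 4.6938)
link 2: phi[2] = 40 + -55 + 140 = 125 deg
  cos(125 deg) = -0.5736, sin(125 deg) = 0.8192
  joint[3] = (14.1321, 4.6938) + 3.2 * (-0.5736, 0.8192) = (14.1321 + -1.8354, 4.6938 + 2.6213) = (12.2967, 7.3151)
link 3: phi[3] = 40 + -55 + 140 + 105 = 230 deg
  cos(230 deg) = -0.6428, sin(230 deg) = -0.7660
  joint[4] = (12.2967, 7.3151) + 11.1 * (-0.6428, -0.7660) = (12.2967 + -7.1349, 7.3151 + -8.5031) = (5.1618, -1.1880)
End effector: (5.1618, -1.1880)

Answer: 5.1618 -1.1880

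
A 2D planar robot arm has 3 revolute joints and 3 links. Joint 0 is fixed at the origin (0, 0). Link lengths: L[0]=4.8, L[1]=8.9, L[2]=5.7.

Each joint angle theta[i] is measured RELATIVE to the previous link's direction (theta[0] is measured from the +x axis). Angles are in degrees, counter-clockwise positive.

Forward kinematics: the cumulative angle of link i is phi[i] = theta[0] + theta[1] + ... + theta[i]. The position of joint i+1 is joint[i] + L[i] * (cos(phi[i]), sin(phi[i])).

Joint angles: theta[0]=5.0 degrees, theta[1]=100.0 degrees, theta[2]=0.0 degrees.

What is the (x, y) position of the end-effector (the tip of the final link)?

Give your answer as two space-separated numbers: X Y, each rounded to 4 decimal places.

joint[0] = (0.0000, 0.0000)  (base)
link 0: phi[0] = 5 = 5 deg
  cos(5 deg) = 0.9962, sin(5 deg) = 0.0872
  joint[1] = (0.0000, 0.0000) + 4.8 * (0.9962, 0.0872) = (0.0000 + 4.7817, 0.0000 + 0.4183) = (4.7817, 0.4183)
link 1: phi[1] = 5 + 100 = 105 deg
  cos(105 deg) = -0.2588, sin(105 deg) = 0.9659
  joint[2] = (4.7817, 0.4183) + 8.9 * (-0.2588, 0.9659) = (4.7817 + -2.3035, 0.4183 + 8.5967) = (2.4782, 9.0151)
link 2: phi[2] = 5 + 100 + 0 = 105 deg
  cos(105 deg) = -0.2588, sin(105 deg) = 0.9659
  joint[3] = (2.4782, 9.0151) + 5.7 * (-0.2588, 0.9659) = (2.4782 + -1.4753, 9.0151 + 5.5058) = (1.0030, 14.5209)
End effector: (1.0030, 14.5209)

Answer: 1.0030 14.5209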